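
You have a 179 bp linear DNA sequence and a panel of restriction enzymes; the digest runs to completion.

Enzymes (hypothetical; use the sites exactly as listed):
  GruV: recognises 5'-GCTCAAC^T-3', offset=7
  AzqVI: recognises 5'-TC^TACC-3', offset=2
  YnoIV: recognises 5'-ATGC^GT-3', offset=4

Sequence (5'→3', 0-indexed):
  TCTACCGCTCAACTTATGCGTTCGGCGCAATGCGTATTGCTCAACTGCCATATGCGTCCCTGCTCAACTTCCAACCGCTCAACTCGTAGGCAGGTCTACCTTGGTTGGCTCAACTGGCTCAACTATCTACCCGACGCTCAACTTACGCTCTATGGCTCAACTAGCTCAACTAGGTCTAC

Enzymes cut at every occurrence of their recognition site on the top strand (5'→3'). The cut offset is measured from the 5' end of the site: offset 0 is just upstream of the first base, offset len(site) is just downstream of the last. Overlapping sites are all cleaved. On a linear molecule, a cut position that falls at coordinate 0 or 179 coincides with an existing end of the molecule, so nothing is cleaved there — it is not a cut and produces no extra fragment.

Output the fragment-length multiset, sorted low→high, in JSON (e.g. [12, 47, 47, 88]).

Scan for sites:
  GruV GCTCAACT/7: at [6, 38, 61, 76, 107, 116, 135, 154, 163] ⇒ [13, 45, 68, 83, 114, 123, 142, 161, 170]
  AzqVI TCTACC/2: at [0, 94, 125] ⇒ [2, 96, 127]
  YnoIV ATGCGT/4: at [15, 29, 51] ⇒ [19, 33, 55]

Pooled cuts: [2, 13, 19, 33, 45, 55, 68, 83, 96, 114, 123, 127, 142, 161, 170]

Fragments:
  [0,2): 2 bp
  [2,13): 11 bp
  [13,19): 6 bp
  [19,33): 14 bp
  [33,45): 12 bp
  [45,55): 10 bp
  [55,68): 13 bp
  [68,83): 15 bp
  [83,96): 13 bp
  [96,114): 18 bp
  [114,123): 9 bp
  [123,127): 4 bp
  [127,142): 15 bp
  [142,161): 19 bp
  [161,170): 9 bp
  [170,179): 9 bp

[2,4,6,9,9,9,10,11,12,13,13,14,15,15,18,19]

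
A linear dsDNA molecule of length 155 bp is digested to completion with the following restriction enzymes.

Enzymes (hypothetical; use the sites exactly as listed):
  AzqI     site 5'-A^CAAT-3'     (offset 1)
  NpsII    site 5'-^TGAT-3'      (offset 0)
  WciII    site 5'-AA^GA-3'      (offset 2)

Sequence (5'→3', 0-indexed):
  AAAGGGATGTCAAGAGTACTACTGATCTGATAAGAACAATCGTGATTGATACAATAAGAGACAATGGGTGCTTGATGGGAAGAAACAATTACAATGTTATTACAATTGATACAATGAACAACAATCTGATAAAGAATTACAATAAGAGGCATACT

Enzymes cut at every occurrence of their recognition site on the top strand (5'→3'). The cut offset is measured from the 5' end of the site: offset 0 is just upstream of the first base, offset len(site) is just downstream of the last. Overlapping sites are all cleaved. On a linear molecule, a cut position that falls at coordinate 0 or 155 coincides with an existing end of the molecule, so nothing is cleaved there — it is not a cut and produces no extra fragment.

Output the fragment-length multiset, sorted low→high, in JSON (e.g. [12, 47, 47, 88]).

Per-enzyme occurrences:
  AzqI (ACAAT, off=1): starts [35, 50, 60, 84, 90, 101, 110, 120, 138] → cuts [36, 51, 61, 85, 91, 102, 111, 121, 139]
  NpsII (TGAT, off=0): starts [22, 27, 42, 46, 72, 106, 126] → cuts [22, 27, 42, 46, 72, 106, 126]
  WciII (AAGA, off=2): starts [11, 31, 55, 79, 131, 143] → cuts [13, 33, 57, 81, 133, 145]

All cut coordinates (distinct, sorted): [13, 22, 27, 33, 36, 42, 46, 51, 57, 61, 72, 81, 85, 91, 102, 106, 111, 121, 126, 133, 139, 145]

Fragment lengths:
  [0,13): 13 bp
  [13,22): 9 bp
  [22,27): 5 bp
  [27,33): 6 bp
  [33,36): 3 bp
  [36,42): 6 bp
  [42,46): 4 bp
  [46,51): 5 bp
  [51,57): 6 bp
  [57,61): 4 bp
  [61,72): 11 bp
  [72,81): 9 bp
  [81,85): 4 bp
  [85,91): 6 bp
  [91,102): 11 bp
  [102,106): 4 bp
  [106,111): 5 bp
  [111,121): 10 bp
  [121,126): 5 bp
  [126,133): 7 bp
  [133,139): 6 bp
  [139,145): 6 bp
  [145,155): 10 bp

[3,4,4,4,4,5,5,5,5,6,6,6,6,6,6,7,9,9,10,10,11,11,13]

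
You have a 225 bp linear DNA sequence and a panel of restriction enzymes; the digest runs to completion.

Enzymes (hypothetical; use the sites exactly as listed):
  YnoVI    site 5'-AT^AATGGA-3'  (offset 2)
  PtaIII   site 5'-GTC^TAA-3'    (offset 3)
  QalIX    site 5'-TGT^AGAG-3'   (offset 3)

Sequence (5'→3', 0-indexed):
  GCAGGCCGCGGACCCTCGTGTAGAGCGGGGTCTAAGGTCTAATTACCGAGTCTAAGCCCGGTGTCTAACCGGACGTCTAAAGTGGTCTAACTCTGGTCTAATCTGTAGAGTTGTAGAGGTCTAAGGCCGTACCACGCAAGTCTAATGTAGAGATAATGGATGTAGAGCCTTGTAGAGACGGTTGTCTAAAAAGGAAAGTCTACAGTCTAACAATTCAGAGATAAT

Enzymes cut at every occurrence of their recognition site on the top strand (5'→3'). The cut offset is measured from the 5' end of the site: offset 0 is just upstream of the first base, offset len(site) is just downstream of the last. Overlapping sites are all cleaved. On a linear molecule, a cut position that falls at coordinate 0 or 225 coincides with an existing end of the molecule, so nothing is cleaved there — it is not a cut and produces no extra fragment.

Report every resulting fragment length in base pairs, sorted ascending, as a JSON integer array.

Scan for sites:
  YnoVI (ATAATGGA, off=2): starts [152] → cuts [154]
  PtaIII (GTCTAA, off=3): starts [29, 36, 49, 62, 74, 84, 95, 118, 139, 183, 204] → cuts [32, 39, 52, 65, 77, 87, 98, 121, 142, 186, 207]
  QalIX (TGTAGAG, off=3): starts [18, 103, 111, 145, 160, 170] → cuts [21, 106, 114, 148, 163, 173]

Pooled cuts: [21, 32, 39, 52, 65, 77, 87, 98, 106, 114, 121, 142, 148, 154, 163, 173, 186, 207]

Fragments:
  [0,21): 21 bp
  [21,32): 11 bp
  [32,39): 7 bp
  [39,52): 13 bp
  [52,65): 13 bp
  [65,77): 12 bp
  [77,87): 10 bp
  [87,98): 11 bp
  [98,106): 8 bp
  [106,114): 8 bp
  [114,121): 7 bp
  [121,142): 21 bp
  [142,148): 6 bp
  [148,154): 6 bp
  [154,163): 9 bp
  [163,173): 10 bp
  [173,186): 13 bp
  [186,207): 21 bp
  [207,225): 18 bp

[6,6,7,7,8,8,9,10,10,11,11,12,13,13,13,18,21,21,21]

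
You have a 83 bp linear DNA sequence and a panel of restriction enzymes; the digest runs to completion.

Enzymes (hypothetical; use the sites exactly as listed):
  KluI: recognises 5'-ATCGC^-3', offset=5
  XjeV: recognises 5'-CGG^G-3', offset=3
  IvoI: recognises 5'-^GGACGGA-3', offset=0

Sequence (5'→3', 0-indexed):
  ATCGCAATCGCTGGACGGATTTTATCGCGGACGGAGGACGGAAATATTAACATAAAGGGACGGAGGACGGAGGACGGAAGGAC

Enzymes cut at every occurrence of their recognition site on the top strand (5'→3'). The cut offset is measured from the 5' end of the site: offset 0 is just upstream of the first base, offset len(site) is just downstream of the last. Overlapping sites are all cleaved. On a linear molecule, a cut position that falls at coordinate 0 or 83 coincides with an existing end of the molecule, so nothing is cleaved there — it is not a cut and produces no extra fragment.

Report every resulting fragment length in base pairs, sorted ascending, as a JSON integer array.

Scan for sites:
  KluI ATCGC/5: at [0, 6, 23] ⇒ [5, 11, 28]
  XjeV (CGGG, off=3): no sites
  IvoI GGACGGA/0: at [12, 28, 35, 57, 64, 71] ⇒ [12, 28, 35, 57, 64, 71]

Pooled cuts: [5, 11, 12, 28, 35, 57, 64, 71]

Fragments:
  [0,5): 5 bp
  [5,11): 6 bp
  [11,12): 1 bp
  [12,28): 16 bp
  [28,35): 7 bp
  [35,57): 22 bp
  [57,64): 7 bp
  [64,71): 7 bp
  [71,83): 12 bp

[1,5,6,7,7,7,12,16,22]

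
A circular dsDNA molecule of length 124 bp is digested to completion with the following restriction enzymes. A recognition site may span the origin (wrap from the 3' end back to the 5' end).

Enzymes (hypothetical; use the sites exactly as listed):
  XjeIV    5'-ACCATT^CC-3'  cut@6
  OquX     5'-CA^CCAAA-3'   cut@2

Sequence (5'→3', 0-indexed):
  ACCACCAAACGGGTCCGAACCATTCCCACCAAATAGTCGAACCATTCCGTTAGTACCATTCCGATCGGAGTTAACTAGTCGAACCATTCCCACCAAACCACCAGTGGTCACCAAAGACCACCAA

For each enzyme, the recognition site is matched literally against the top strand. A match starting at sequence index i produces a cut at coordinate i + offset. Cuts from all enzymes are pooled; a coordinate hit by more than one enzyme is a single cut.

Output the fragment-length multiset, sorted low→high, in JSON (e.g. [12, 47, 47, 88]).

Site scan:
  XjeIV ACCATTCC/6: at [18, 40, 54, 82] ⇒ [24, 46, 60, 88]
  OquX CACCAAA/2: at [2, 26, 90, 108, 118] ⇒ [4, 28, 92, 110, 120]

All cut coordinates (distinct, sorted): [4, 24, 28, 46, 60, 88, 92, 110, 120]

Fragments:
  4→24: 20 bp
  24→28: 4 bp
  28→46: 18 bp
  46→60: 14 bp
  60→88: 28 bp
  88→92: 4 bp
  92→110: 18 bp
  110→120: 10 bp
  120→4 (wrap): 124-120+4 = 8 bp

[4,4,8,10,14,18,18,20,28]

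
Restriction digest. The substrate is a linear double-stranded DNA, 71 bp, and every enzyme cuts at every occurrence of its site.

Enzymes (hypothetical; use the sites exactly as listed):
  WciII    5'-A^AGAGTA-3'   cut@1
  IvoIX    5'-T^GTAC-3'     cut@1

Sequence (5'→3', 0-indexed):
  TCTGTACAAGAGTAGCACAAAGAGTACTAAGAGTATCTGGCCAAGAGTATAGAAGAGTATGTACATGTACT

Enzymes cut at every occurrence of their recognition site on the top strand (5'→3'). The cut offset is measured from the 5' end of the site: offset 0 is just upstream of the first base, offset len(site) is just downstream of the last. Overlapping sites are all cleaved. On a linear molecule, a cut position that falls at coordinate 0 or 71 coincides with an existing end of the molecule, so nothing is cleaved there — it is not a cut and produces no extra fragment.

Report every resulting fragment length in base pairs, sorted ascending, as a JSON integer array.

[3,5,5,6,7,9,10,12,14]

Scan for sites:
  WciII (AAGAGTA, off=1): starts [7, 19, 28, 42, 52] → cuts [8, 20, 29, 43, 53]
  IvoIX (TGTAC, off=1): starts [2, 59, 65] → cuts [3, 60, 66]

Pooled cuts: [3, 8, 20, 29, 43, 53, 60, 66]

Fragments:
  [0,3): 3 bp
  [3,8): 5 bp
  [8,20): 12 bp
  [20,29): 9 bp
  [29,43): 14 bp
  [43,53): 10 bp
  [53,60): 7 bp
  [60,66): 6 bp
  [66,71): 5 bp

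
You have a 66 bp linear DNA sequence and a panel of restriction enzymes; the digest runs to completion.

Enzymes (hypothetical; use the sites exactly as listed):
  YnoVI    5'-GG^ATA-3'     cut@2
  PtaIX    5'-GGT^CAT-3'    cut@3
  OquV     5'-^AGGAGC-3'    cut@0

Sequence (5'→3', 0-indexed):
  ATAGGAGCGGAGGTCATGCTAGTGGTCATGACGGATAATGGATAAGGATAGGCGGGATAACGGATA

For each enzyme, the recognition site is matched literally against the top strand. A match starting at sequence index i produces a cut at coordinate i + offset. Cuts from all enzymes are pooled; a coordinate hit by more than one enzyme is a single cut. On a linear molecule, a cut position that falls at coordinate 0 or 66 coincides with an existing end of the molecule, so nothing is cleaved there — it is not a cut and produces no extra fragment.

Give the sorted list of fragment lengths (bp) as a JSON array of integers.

[2,3,6,7,7,8,9,12,12]

Scan for sites:
  YnoVI GGATA/2: at [32, 39, 45, 54, 61] ⇒ [34, 41, 47, 56, 63]
  PtaIX GGTCAT/3: at [11, 23] ⇒ [14, 26]
  OquV AGGAGC/0: at [2] ⇒ [2]

Pooled cuts: [2, 14, 26, 34, 41, 47, 56, 63]

Fragments:
  [0,2): 2 bp
  [2,14): 12 bp
  [14,26): 12 bp
  [26,34): 8 bp
  [34,41): 7 bp
  [41,47): 6 bp
  [47,56): 9 bp
  [56,63): 7 bp
  [63,66): 3 bp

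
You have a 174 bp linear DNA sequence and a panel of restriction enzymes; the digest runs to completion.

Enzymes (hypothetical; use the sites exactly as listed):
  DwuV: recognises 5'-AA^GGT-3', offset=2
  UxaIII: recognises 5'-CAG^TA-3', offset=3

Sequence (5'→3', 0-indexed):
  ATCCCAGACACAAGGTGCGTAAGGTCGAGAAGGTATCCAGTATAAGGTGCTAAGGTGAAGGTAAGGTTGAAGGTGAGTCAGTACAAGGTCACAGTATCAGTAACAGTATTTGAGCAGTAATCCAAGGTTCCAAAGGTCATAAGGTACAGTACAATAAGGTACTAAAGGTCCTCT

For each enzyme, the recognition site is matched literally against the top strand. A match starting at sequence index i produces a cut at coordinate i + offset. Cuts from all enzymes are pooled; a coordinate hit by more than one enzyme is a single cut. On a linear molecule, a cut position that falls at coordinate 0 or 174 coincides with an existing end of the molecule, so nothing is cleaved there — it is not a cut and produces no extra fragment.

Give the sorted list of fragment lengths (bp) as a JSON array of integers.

Site scan:
  DwuV (AAGGT, off=2): starts [11, 20, 29, 43, 51, 57, 62, 69, 84, 123, 132, 140, 155, 164] → cuts [13, 22, 31, 45, 53, 59, 64, 71, 86, 125, 134, 142, 157, 166]
  UxaIII (CAGTA, off=3): starts [37, 78, 91, 97, 103, 114, 146] → cuts [40, 81, 94, 100, 106, 117, 149]

All cut coordinates (distinct, sorted): [13, 22, 31, 40, 45, 53, 59, 64, 71, 81, 86, 94, 100, 106, 117, 125, 134, 142, 149, 157, 166]

Fragments:
  [0,13): 13 bp
  [13,22): 9 bp
  [22,31): 9 bp
  [31,40): 9 bp
  [40,45): 5 bp
  [45,53): 8 bp
  [53,59): 6 bp
  [59,64): 5 bp
  [64,71): 7 bp
  [71,81): 10 bp
  [81,86): 5 bp
  [86,94): 8 bp
  [94,100): 6 bp
  [100,106): 6 bp
  [106,117): 11 bp
  [117,125): 8 bp
  [125,134): 9 bp
  [134,142): 8 bp
  [142,149): 7 bp
  [149,157): 8 bp
  [157,166): 9 bp
  [166,174): 8 bp

[5,5,5,6,6,6,7,7,8,8,8,8,8,8,9,9,9,9,9,10,11,13]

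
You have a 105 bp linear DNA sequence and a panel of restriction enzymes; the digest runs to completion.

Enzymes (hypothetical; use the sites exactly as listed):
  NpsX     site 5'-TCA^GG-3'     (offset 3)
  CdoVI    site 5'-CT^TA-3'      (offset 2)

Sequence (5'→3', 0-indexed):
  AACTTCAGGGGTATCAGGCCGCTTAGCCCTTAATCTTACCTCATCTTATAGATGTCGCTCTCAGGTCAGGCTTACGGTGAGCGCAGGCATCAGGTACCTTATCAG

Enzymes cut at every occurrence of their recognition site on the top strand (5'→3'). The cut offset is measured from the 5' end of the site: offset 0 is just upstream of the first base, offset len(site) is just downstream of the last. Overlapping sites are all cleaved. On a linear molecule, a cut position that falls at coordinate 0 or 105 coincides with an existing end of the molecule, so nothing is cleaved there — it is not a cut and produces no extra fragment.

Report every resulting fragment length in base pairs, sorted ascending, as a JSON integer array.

Site scan:
  NpsX (TCAGG, off=3): starts [4, 13, 60, 65, 89] → cuts [7, 16, 63, 68, 92]
  CdoVI (CTTA, off=2): starts [21, 28, 34, 44, 70, 97] → cuts [23, 30, 36, 46, 72, 99]

Pooled cuts: [7, 16, 23, 30, 36, 46, 63, 68, 72, 92, 99]

Fragments:
  [0,7): 7 bp
  [7,16): 9 bp
  [16,23): 7 bp
  [23,30): 7 bp
  [30,36): 6 bp
  [36,46): 10 bp
  [46,63): 17 bp
  [63,68): 5 bp
  [68,72): 4 bp
  [72,92): 20 bp
  [92,99): 7 bp
  [99,105): 6 bp

[4,5,6,6,7,7,7,7,9,10,17,20]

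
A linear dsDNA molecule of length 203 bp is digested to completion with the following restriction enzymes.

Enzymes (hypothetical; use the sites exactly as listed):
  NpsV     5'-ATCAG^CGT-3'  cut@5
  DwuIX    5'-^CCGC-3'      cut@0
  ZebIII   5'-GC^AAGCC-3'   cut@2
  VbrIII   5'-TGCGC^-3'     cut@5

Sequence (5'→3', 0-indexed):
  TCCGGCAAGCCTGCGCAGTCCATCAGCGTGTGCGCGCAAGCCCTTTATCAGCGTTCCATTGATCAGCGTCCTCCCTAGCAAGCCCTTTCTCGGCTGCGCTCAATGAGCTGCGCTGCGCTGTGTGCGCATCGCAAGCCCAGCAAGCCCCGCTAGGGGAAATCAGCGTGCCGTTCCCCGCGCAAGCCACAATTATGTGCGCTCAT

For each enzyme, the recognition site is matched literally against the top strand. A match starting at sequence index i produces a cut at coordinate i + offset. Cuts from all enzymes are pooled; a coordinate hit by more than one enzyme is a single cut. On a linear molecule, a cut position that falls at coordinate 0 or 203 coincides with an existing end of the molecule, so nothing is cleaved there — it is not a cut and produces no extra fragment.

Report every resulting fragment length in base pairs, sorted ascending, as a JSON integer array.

Site scan:
  NpsV ATCAGCGT/5: at [21, 46, 61, 158] ⇒ [26, 51, 66, 163]
  DwuIX CCGC/0: at [146, 174] ⇒ [146, 174]
  ZebIII GCAAGCC/2: at [4, 35, 77, 130, 139, 178] ⇒ [6, 37, 79, 132, 141, 180]
  VbrIII TGCGC/5: at [11, 30, 94, 108, 113, 122, 194] ⇒ [16, 35, 99, 113, 118, 127, 199]

All cut coordinates (distinct, sorted): [6, 16, 26, 35, 37, 51, 66, 79, 99, 113, 118, 127, 132, 141, 146, 163, 174, 180, 199]

Fragments:
  [0,6): 6 bp
  [6,16): 10 bp
  [16,26): 10 bp
  [26,35): 9 bp
  [35,37): 2 bp
  [37,51): 14 bp
  [51,66): 15 bp
  [66,79): 13 bp
  [79,99): 20 bp
  [99,113): 14 bp
  [113,118): 5 bp
  [118,127): 9 bp
  [127,132): 5 bp
  [132,141): 9 bp
  [141,146): 5 bp
  [146,163): 17 bp
  [163,174): 11 bp
  [174,180): 6 bp
  [180,199): 19 bp
  [199,203): 4 bp

[2,4,5,5,5,6,6,9,9,9,10,10,11,13,14,14,15,17,19,20]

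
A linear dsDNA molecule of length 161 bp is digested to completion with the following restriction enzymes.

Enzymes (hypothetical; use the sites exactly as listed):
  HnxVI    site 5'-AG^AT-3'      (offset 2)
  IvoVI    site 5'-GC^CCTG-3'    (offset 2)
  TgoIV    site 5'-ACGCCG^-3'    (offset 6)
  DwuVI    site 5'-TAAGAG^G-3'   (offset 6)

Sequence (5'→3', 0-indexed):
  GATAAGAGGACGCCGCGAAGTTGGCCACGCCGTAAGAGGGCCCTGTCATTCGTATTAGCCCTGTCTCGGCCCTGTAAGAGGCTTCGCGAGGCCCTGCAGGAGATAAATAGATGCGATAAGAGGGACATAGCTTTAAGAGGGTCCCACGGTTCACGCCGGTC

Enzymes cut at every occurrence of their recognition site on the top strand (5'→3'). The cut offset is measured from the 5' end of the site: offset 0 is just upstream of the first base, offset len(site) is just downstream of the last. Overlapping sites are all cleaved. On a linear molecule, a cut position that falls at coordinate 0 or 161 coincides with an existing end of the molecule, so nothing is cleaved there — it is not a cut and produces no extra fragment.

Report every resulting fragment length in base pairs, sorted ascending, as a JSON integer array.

[3,3,6,7,8,8,10,10,11,12,12,17,17,18,19]

Scan for sites:
  HnxVI (AGAT, off=2): starts [100, 108] → cuts [102, 110]
  IvoVI (GCCCTG, off=2): starts [39, 57, 68, 90] → cuts [41, 59, 70, 92]
  TgoIV (ACGCCG, off=6): starts [9, 26, 152] → cuts [15, 32, 158]
  DwuVI (TAAGAGG, off=6): starts [2, 32, 74, 116, 133] → cuts [8, 38, 80, 122, 139]

All cut coordinates (distinct, sorted): [8, 15, 32, 38, 41, 59, 70, 80, 92, 102, 110, 122, 139, 158]

Fragment lengths:
  [0,8): 8 bp
  [8,15): 7 bp
  [15,32): 17 bp
  [32,38): 6 bp
  [38,41): 3 bp
  [41,59): 18 bp
  [59,70): 11 bp
  [70,80): 10 bp
  [80,92): 12 bp
  [92,102): 10 bp
  [102,110): 8 bp
  [110,122): 12 bp
  [122,139): 17 bp
  [139,158): 19 bp
  [158,161): 3 bp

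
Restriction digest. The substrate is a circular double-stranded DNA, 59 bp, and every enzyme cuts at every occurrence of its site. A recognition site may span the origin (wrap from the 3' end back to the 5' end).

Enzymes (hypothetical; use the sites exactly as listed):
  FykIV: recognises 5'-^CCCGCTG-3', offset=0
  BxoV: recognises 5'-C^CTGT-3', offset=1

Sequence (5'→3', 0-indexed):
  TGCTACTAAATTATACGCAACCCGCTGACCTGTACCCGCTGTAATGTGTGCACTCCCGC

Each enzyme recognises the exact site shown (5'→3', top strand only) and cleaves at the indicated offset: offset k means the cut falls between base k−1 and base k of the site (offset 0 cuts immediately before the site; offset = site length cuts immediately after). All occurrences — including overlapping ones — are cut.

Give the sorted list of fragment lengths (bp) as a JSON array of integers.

[5,9,20,25]

Scan for sites:
  FykIV (CCCGCTG, off=0): starts [20, 34, 54] → cuts [20, 34, 54]
  BxoV (CCTGT, off=1): starts [28] → cuts [29]

All cut coordinates (distinct, sorted): [20, 29, 34, 54]

Fragments:
  20→29: 9 bp
  29→34: 5 bp
  34→54: 20 bp
  54→20 (wrap): 59-54+20 = 25 bp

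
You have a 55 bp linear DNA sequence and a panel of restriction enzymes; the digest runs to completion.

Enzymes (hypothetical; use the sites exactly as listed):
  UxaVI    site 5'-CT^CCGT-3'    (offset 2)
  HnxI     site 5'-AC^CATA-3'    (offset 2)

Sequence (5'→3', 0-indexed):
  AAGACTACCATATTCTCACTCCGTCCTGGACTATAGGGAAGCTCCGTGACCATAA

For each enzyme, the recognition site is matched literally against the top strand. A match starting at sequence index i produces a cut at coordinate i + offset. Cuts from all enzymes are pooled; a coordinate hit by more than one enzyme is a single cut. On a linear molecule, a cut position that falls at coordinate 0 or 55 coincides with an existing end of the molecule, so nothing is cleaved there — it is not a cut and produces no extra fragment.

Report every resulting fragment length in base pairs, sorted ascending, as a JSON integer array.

[5,7,8,12,23]

Per-enzyme occurrences:
  UxaVI (CTCCGT, off=2): starts [18, 41] → cuts [20, 43]
  HnxI (ACCATA, off=2): starts [6, 48] → cuts [8, 50]

Pooled cuts: [8, 20, 43, 50]

Fragments:
  [0,8): 8 bp
  [8,20): 12 bp
  [20,43): 23 bp
  [43,50): 7 bp
  [50,55): 5 bp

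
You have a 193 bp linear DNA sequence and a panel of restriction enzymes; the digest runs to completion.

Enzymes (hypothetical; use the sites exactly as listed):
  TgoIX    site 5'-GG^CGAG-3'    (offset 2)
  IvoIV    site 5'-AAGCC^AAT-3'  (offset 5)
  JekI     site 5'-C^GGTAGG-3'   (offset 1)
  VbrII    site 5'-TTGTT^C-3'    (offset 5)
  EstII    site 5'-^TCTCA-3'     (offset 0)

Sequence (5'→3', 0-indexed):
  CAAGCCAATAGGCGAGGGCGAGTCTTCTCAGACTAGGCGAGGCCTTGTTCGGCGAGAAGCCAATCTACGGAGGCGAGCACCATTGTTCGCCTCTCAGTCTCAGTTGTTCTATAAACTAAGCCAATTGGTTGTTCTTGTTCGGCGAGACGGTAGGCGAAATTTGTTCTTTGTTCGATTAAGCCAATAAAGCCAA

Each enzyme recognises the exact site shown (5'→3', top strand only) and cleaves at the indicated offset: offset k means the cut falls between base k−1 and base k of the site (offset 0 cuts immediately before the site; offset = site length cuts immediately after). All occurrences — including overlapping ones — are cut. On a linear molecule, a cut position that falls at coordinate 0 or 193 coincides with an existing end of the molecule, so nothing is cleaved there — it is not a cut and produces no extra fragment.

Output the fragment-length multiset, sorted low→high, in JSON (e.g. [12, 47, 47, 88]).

Scan for sites:
  TgoIX (GGCGAG, off=2): starts [10, 16, 35, 50, 71, 140] → cuts [12, 18, 37, 52, 73, 142]
  IvoIV (AAGCCAAT, off=5): starts [1, 56, 117, 177] → cuts [6, 61, 122, 182]
  JekI (CGGTAGG, off=1): starts [147] → cuts [148]
  VbrII (TTGTTC, off=5): starts [44, 82, 103, 128, 134, 160, 167] → cuts [49, 87, 108, 133, 139, 165, 172]
  EstII (TCTCA, off=0): starts [25, 91, 97] → cuts [25, 91, 97]

Pooled cuts: [6, 12, 18, 25, 37, 49, 52, 61, 73, 87, 91, 97, 108, 122, 133, 139, 142, 148, 165, 172, 182]

Fragment lengths:
  [0,6): 6 bp
  [6,12): 6 bp
  [12,18): 6 bp
  [18,25): 7 bp
  [25,37): 12 bp
  [37,49): 12 bp
  [49,52): 3 bp
  [52,61): 9 bp
  [61,73): 12 bp
  [73,87): 14 bp
  [87,91): 4 bp
  [91,97): 6 bp
  [97,108): 11 bp
  [108,122): 14 bp
  [122,133): 11 bp
  [133,139): 6 bp
  [139,142): 3 bp
  [142,148): 6 bp
  [148,165): 17 bp
  [165,172): 7 bp
  [172,182): 10 bp
  [182,193): 11 bp

[3,3,4,6,6,6,6,6,6,7,7,9,10,11,11,11,12,12,12,14,14,17]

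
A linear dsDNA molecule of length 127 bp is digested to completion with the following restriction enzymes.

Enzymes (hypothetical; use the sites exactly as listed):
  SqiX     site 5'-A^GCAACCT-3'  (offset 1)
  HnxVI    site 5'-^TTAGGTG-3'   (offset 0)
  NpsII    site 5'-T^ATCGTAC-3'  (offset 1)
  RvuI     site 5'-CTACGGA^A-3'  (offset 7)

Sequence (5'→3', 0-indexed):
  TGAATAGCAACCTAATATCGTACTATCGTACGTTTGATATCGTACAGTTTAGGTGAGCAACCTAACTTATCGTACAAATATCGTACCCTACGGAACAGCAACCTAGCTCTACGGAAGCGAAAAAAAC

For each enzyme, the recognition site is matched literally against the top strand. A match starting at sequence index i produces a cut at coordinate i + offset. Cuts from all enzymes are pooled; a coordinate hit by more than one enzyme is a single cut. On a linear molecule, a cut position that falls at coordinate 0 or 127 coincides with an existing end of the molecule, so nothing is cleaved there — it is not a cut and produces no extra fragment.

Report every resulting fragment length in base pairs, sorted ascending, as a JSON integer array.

Per-enzyme occurrences:
  SqiX AGCAACCT/1: at [5, 55, 96] ⇒ [6, 56, 97]
  HnxVI TTAGGTG/0: at [48] ⇒ [48]
  NpsII TATCGTAC/1: at [15, 23, 37, 67, 78] ⇒ [16, 24, 38, 68, 79]
  RvuI CTACGGAA/7: at [87, 108] ⇒ [94, 115]

All cut coordinates (distinct, sorted): [6, 16, 24, 38, 48, 56, 68, 79, 94, 97, 115]

Fragment lengths:
  [0,6): 6 bp
  [6,16): 10 bp
  [16,24): 8 bp
  [24,38): 14 bp
  [38,48): 10 bp
  [48,56): 8 bp
  [56,68): 12 bp
  [68,79): 11 bp
  [79,94): 15 bp
  [94,97): 3 bp
  [97,115): 18 bp
  [115,127): 12 bp

[3,6,8,8,10,10,11,12,12,14,15,18]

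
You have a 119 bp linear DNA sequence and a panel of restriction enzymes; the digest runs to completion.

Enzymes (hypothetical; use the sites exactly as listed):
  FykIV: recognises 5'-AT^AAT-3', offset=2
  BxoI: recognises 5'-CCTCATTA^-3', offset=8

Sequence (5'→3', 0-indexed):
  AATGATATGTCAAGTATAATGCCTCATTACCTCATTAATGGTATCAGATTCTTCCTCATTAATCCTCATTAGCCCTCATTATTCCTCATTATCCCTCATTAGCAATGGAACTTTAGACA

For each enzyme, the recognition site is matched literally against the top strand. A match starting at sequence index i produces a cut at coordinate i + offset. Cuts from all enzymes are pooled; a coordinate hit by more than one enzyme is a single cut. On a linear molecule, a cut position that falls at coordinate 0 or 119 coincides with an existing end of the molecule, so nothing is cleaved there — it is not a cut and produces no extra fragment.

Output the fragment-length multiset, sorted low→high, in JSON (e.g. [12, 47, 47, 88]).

[8,10,10,10,10,12,17,18,24]

Per-enzyme occurrences:
  FykIV (ATAAT, off=2): starts [15] → cuts [17]
  BxoI (CCTCATTA, off=8): starts [21, 29, 53, 63, 73, 83, 93] → cuts [29, 37, 61, 71, 81, 91, 101]

All cut coordinates (distinct, sorted): [17, 29, 37, 61, 71, 81, 91, 101]

Fragment lengths:
  [0,17): 17 bp
  [17,29): 12 bp
  [29,37): 8 bp
  [37,61): 24 bp
  [61,71): 10 bp
  [71,81): 10 bp
  [81,91): 10 bp
  [91,101): 10 bp
  [101,119): 18 bp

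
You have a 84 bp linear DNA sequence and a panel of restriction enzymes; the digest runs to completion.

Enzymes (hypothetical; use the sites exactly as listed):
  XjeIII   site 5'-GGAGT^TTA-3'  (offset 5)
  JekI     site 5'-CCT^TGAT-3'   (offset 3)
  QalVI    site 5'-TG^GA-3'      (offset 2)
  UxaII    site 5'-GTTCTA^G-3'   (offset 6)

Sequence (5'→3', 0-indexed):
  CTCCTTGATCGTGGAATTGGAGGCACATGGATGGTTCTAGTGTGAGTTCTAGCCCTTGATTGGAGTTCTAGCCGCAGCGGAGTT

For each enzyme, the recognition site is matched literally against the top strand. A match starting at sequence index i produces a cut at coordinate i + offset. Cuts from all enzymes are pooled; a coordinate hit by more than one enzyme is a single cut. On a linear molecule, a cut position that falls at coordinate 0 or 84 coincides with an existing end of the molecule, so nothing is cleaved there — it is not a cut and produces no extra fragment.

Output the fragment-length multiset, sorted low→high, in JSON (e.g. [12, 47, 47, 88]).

Scan for sites:
  XjeIII (GGAGTTTA, off=5): no sites
  JekI CCTTGAT/3: at [2, 53] ⇒ [5, 56]
  QalVI TGGA/2: at [11, 17, 27, 60] ⇒ [13, 19, 29, 62]
  UxaII GTTCTAG/6: at [33, 45, 64] ⇒ [39, 51, 70]

All cut coordinates (distinct, sorted): [5, 13, 19, 29, 39, 51, 56, 62, 70]

Fragments:
  [0,5): 5 bp
  [5,13): 8 bp
  [13,19): 6 bp
  [19,29): 10 bp
  [29,39): 10 bp
  [39,51): 12 bp
  [51,56): 5 bp
  [56,62): 6 bp
  [62,70): 8 bp
  [70,84): 14 bp

[5,5,6,6,8,8,10,10,12,14]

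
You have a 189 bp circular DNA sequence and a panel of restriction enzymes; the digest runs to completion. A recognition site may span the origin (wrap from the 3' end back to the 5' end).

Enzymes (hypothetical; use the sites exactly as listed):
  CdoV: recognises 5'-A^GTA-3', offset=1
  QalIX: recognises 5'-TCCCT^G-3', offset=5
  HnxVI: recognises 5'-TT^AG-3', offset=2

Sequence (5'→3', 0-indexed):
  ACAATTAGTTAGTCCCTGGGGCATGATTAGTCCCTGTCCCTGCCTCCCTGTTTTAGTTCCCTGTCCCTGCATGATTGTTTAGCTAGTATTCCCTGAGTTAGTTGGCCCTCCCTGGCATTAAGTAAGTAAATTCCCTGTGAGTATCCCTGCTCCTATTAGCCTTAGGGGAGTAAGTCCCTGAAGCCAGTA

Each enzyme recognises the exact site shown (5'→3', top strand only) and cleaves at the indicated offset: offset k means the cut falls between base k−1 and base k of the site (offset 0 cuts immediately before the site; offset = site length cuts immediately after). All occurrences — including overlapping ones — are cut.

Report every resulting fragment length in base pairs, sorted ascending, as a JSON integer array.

Scan for sites:
  CdoV (AGTA, off=1): starts [84, 120, 124, 139, 168, 185] → cuts [85, 121, 125, 140, 169, 186]
  QalIX (TCCCTG, off=5): starts [12, 30, 36, 44, 57, 63, 89, 108, 131, 143, 174] → cuts [17, 35, 41, 49, 62, 68, 94, 113, 136, 148, 179]
  HnxVI (TTAG, off=2): starts [4, 8, 26, 52, 78, 97, 155, 161] → cuts [6, 10, 28, 54, 80, 99, 157, 163]

All cut coordinates (distinct, sorted): [6, 10, 17, 28, 35, 41, 49, 54, 62, 68, 80, 85, 94, 99, 113, 121, 125, 136, 140, 148, 157, 163, 169, 179, 186]

Fragment lengths:
  6→10: 4 bp
  10→17: 7 bp
  17→28: 11 bp
  28→35: 7 bp
  35→41: 6 bp
  41→49: 8 bp
  49→54: 5 bp
  54→62: 8 bp
  62→68: 6 bp
  68→80: 12 bp
  80→85: 5 bp
  85→94: 9 bp
  94→99: 5 bp
  99→113: 14 bp
  113→121: 8 bp
  121→125: 4 bp
  125→136: 11 bp
  136→140: 4 bp
  140→148: 8 bp
  148→157: 9 bp
  157→163: 6 bp
  163→169: 6 bp
  169→179: 10 bp
  179→186: 7 bp
  186→6 (wrap): 189-186+6 = 9 bp

[4,4,4,5,5,5,6,6,6,6,7,7,7,8,8,8,8,9,9,9,10,11,11,12,14]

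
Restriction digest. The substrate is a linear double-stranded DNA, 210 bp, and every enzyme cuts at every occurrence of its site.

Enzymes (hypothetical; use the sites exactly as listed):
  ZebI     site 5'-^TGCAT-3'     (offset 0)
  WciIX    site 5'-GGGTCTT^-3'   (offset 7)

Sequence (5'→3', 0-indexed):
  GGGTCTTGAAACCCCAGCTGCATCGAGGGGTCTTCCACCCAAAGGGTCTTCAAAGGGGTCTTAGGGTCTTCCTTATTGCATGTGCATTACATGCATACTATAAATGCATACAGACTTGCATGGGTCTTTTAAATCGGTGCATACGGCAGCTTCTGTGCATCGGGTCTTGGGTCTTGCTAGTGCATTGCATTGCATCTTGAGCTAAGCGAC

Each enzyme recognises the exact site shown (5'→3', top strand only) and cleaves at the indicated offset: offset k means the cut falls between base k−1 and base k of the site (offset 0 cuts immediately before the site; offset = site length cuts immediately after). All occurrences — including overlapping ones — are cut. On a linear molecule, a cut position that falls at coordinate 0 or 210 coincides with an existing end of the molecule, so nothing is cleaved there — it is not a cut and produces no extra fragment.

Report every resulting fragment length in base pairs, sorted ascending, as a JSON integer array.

[5,5,5,6,6,7,7,8,9,9,11,12,12,12,13,13,16,16,18,20]

Site scan:
  ZebI (TGCAT, off=0): starts [18, 76, 82, 91, 104, 116, 137, 155, 180, 185, 190] → cuts [18, 76, 82, 91, 104, 116, 137, 155, 180, 185, 190]
  WciIX (GGGTCTT, off=7): starts [0, 27, 43, 55, 63, 121, 161, 168] → cuts [7, 34, 50, 62, 70, 128, 168, 175]

All cut coordinates (distinct, sorted): [7, 18, 34, 50, 62, 70, 76, 82, 91, 104, 116, 128, 137, 155, 168, 175, 180, 185, 190]

Fragments:
  [0,7): 7 bp
  [7,18): 11 bp
  [18,34): 16 bp
  [34,50): 16 bp
  [50,62): 12 bp
  [62,70): 8 bp
  [70,76): 6 bp
  [76,82): 6 bp
  [82,91): 9 bp
  [91,104): 13 bp
  [104,116): 12 bp
  [116,128): 12 bp
  [128,137): 9 bp
  [137,155): 18 bp
  [155,168): 13 bp
  [168,175): 7 bp
  [175,180): 5 bp
  [180,185): 5 bp
  [185,190): 5 bp
  [190,210): 20 bp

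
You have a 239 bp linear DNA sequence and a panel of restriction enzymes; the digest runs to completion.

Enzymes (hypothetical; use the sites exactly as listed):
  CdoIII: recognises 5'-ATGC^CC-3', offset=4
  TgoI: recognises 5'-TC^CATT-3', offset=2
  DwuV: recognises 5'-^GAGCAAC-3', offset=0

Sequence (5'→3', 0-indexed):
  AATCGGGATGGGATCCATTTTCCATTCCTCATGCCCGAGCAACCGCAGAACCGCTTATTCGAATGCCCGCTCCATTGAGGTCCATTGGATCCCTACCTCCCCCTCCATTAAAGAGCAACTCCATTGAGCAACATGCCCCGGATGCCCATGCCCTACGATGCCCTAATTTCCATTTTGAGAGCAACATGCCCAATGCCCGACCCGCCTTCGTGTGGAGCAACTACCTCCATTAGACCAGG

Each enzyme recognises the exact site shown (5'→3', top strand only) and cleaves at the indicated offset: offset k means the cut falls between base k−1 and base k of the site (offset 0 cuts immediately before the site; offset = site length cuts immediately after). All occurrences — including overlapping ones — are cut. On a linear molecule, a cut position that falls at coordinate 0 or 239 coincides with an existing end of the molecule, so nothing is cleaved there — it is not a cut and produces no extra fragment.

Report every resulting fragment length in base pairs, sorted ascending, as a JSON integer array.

[2,4,6,6,7,7,7,8,9,9,9,10,10,11,11,12,12,13,15,18,23,30]

Per-enzyme occurrences:
  CdoIII (ATGCCC, off=4): starts [30, 62, 132, 141, 147, 157, 185, 192] → cuts [34, 66, 136, 145, 151, 161, 189, 196]
  TgoI (TCCATT, off=2): starts [13, 20, 70, 80, 103, 119, 168, 225] → cuts [15, 22, 72, 82, 105, 121, 170, 227]
  DwuV (GAGCAAC, off=0): starts [36, 112, 125, 178, 214] → cuts [36, 112, 125, 178, 214]

All cut coordinates (distinct, sorted): [15, 22, 34, 36, 66, 72, 82, 105, 112, 121, 125, 136, 145, 151, 161, 170, 178, 189, 196, 214, 227]

Fragments:
  [0,15): 15 bp
  [15,22): 7 bp
  [22,34): 12 bp
  [34,36): 2 bp
  [36,66): 30 bp
  [66,72): 6 bp
  [72,82): 10 bp
  [82,105): 23 bp
  [105,112): 7 bp
  [112,121): 9 bp
  [121,125): 4 bp
  [125,136): 11 bp
  [136,145): 9 bp
  [145,151): 6 bp
  [151,161): 10 bp
  [161,170): 9 bp
  [170,178): 8 bp
  [178,189): 11 bp
  [189,196): 7 bp
  [196,214): 18 bp
  [214,227): 13 bp
  [227,239): 12 bp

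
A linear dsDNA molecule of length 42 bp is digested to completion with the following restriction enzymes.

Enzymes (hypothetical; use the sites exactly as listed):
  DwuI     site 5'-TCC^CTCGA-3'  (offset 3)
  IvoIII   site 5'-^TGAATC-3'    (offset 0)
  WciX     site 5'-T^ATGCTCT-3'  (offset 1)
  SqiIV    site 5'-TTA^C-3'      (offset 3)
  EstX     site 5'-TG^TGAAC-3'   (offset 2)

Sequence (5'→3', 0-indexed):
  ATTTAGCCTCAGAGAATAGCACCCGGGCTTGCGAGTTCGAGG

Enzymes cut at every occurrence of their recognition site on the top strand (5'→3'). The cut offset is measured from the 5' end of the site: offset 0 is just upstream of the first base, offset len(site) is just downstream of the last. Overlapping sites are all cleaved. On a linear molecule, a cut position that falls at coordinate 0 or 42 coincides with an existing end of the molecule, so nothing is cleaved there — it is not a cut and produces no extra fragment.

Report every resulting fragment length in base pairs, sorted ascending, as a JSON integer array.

Per-enzyme occurrences:
  DwuI (TCCCTCGA, off=3): no sites
  IvoIII (TGAATC, off=0): no sites
  WciX (TATGCTCT, off=1): no sites
  SqiIV (TTAC, off=3): no sites
  EstX (TGTGAAC, off=2): no sites

All cut coordinates (distinct, sorted): ∅

Fragment lengths:
  no cuts → one linear fragment of 42 bp

[42]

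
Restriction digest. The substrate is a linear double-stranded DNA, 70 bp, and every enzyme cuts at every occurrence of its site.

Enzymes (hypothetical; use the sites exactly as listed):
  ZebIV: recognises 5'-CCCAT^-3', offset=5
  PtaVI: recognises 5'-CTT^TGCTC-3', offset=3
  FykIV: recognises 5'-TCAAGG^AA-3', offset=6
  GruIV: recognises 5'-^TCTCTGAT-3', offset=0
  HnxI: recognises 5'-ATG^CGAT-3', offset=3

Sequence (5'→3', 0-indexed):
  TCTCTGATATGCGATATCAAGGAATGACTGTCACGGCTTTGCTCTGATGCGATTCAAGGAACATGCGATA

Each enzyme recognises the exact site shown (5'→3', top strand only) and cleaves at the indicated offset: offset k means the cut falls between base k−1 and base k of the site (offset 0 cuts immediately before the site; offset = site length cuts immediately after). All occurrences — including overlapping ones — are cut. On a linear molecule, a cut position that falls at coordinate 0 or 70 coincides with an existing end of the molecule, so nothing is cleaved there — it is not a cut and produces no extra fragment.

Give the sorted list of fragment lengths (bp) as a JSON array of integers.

[5,6,10,10,11,11,17]

Per-enzyme occurrences:
  ZebIV (CCCAT, off=5): no sites
  PtaVI (CTTTGCTC, off=3): starts [36] → cuts [39]
  FykIV (TCAAGGAA, off=6): starts [16, 53] → cuts [22, 59]
  GruIV (TCTCTGAT, off=0): starts [0] → cuts [] (position 0 is a terminus of the linear molecule — no cut)
  HnxI (ATGCGAT, off=3): starts [8, 46, 62] → cuts [11, 49, 65]

All cut coordinates (distinct, sorted): [11, 22, 39, 49, 59, 65]

Fragment lengths:
  [0,11): 11 bp
  [11,22): 11 bp
  [22,39): 17 bp
  [39,49): 10 bp
  [49,59): 10 bp
  [59,65): 6 bp
  [65,70): 5 bp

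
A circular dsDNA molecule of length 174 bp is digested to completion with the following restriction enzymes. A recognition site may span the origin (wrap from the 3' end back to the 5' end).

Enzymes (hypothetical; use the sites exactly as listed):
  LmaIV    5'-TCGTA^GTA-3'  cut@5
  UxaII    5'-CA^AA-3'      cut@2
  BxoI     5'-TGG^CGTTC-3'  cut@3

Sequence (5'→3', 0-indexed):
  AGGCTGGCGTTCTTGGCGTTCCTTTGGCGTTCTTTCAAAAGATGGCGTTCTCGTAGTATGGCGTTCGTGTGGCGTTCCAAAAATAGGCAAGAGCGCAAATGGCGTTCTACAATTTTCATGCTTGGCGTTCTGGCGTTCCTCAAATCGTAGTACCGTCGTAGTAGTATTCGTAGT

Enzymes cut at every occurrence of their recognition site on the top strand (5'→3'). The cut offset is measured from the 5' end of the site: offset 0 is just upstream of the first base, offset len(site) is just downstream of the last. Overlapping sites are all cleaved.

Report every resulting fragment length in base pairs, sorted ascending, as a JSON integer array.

[5,6,7,7,8,8,9,9,9,10,10,11,11,11,12,18,23]

Site scan:
  LmaIV (TCGTAGTA, off=5): starts [50, 144, 155, 167] → cuts [55, 149, 160, 172]
  UxaII (CAAA, off=2): starts [35, 77, 95, 140] → cuts [37, 79, 97, 142]
  BxoI (TGGCGTTC, off=3): starts [4, 13, 24, 42, 58, 69, 99, 122, 130] → cuts [7, 16, 27, 45, 61, 72, 102, 125, 133]

Pooled cuts: [7, 16, 27, 37, 45, 55, 61, 72, 79, 97, 102, 125, 133, 142, 149, 160, 172]

Fragment lengths:
  7→16: 9 bp
  16→27: 11 bp
  27→37: 10 bp
  37→45: 8 bp
  45→55: 10 bp
  55→61: 6 bp
  61→72: 11 bp
  72→79: 7 bp
  79→97: 18 bp
  97→102: 5 bp
  102→125: 23 bp
  125→133: 8 bp
  133→142: 9 bp
  142→149: 7 bp
  149→160: 11 bp
  160→172: 12 bp
  172→7 (wrap): 174-172+7 = 9 bp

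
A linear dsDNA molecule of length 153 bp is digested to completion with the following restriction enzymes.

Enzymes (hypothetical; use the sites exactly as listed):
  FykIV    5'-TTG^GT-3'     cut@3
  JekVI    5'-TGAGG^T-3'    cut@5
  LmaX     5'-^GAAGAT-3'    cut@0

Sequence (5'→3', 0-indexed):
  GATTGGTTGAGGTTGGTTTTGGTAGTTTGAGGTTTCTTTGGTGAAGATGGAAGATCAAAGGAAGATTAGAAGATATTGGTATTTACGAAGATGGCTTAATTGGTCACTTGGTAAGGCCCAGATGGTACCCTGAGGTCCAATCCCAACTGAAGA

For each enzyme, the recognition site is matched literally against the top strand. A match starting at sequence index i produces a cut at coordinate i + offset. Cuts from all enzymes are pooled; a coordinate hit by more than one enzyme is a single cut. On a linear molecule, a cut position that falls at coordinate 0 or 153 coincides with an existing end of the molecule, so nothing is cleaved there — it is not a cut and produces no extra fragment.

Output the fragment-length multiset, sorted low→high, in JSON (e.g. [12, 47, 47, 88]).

Scan for sites:
  FykIV (TTGGT, off=3): starts [2, 12, 18, 37, 75, 99, 107] → cuts [5, 15, 21, 40, 78, 102, 110]
  JekVI (TGAGGT, off=5): starts [7, 27, 130] → cuts [12, 32, 135]
  LmaX (GAAGAT, off=0): starts [42, 49, 60, 68, 86] → cuts [42, 49, 60, 68, 86]

Pooled cuts: [5, 12, 15, 21, 32, 40, 42, 49, 60, 68, 78, 86, 102, 110, 135]

Fragment lengths:
  [0,5): 5 bp
  [5,12): 7 bp
  [12,15): 3 bp
  [15,21): 6 bp
  [21,32): 11 bp
  [32,40): 8 bp
  [40,42): 2 bp
  [42,49): 7 bp
  [49,60): 11 bp
  [60,68): 8 bp
  [68,78): 10 bp
  [78,86): 8 bp
  [86,102): 16 bp
  [102,110): 8 bp
  [110,135): 25 bp
  [135,153): 18 bp

[2,3,5,6,7,7,8,8,8,8,10,11,11,16,18,25]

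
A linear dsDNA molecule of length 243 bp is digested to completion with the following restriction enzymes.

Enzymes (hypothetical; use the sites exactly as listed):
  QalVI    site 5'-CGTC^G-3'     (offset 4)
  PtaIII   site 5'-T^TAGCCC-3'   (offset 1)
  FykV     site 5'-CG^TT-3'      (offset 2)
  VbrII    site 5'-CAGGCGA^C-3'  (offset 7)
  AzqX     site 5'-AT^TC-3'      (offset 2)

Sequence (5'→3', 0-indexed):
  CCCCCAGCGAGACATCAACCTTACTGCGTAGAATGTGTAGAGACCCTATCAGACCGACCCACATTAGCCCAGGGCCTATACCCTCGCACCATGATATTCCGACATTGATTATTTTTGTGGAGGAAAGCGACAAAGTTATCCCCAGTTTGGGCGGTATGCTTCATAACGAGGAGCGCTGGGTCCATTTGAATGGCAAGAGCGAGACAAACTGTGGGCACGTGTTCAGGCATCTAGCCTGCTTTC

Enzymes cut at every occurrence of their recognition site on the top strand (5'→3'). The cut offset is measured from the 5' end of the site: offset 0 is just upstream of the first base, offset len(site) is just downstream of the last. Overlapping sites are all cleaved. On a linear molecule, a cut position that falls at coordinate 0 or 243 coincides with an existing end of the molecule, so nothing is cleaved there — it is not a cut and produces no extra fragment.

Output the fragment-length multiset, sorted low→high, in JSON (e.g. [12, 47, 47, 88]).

[33,64,146]

Per-enzyme occurrences:
  QalVI (CGTCG, off=4): no sites
  PtaIII (TTAGCCC, off=1): starts [63] → cuts [64]
  FykV (CGTT, off=2): no sites
  VbrII (CAGGCGAC, off=7): no sites
  AzqX (ATTC, off=2): starts [95] → cuts [97]

All cut coordinates (distinct, sorted): [64, 97]

Fragment lengths:
  [0,64): 64 bp
  [64,97): 33 bp
  [97,243): 146 bp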